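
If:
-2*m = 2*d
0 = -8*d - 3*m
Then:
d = 0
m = 0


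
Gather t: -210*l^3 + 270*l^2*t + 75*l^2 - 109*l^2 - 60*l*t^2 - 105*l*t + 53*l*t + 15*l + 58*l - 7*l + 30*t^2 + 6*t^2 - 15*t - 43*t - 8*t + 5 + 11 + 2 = -210*l^3 - 34*l^2 + 66*l + t^2*(36 - 60*l) + t*(270*l^2 - 52*l - 66) + 18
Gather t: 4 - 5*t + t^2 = t^2 - 5*t + 4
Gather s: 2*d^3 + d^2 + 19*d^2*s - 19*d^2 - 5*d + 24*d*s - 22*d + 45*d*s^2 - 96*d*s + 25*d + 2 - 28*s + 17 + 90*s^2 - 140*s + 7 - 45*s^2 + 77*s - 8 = 2*d^3 - 18*d^2 - 2*d + s^2*(45*d + 45) + s*(19*d^2 - 72*d - 91) + 18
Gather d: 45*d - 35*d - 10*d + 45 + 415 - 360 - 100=0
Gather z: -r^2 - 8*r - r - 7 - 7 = -r^2 - 9*r - 14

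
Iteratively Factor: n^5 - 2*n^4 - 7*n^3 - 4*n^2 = (n + 1)*(n^4 - 3*n^3 - 4*n^2) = (n - 4)*(n + 1)*(n^3 + n^2) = n*(n - 4)*(n + 1)*(n^2 + n) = n*(n - 4)*(n + 1)^2*(n)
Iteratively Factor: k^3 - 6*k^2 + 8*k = (k - 4)*(k^2 - 2*k) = k*(k - 4)*(k - 2)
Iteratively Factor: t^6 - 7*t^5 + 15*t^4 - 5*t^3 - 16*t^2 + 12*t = (t - 2)*(t^5 - 5*t^4 + 5*t^3 + 5*t^2 - 6*t) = t*(t - 2)*(t^4 - 5*t^3 + 5*t^2 + 5*t - 6) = t*(t - 2)^2*(t^3 - 3*t^2 - t + 3) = t*(t - 2)^2*(t + 1)*(t^2 - 4*t + 3) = t*(t - 2)^2*(t - 1)*(t + 1)*(t - 3)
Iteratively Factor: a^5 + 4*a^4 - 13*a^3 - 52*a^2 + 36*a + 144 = (a + 2)*(a^4 + 2*a^3 - 17*a^2 - 18*a + 72) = (a - 3)*(a + 2)*(a^3 + 5*a^2 - 2*a - 24) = (a - 3)*(a - 2)*(a + 2)*(a^2 + 7*a + 12) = (a - 3)*(a - 2)*(a + 2)*(a + 4)*(a + 3)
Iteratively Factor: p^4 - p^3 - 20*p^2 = (p + 4)*(p^3 - 5*p^2) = (p - 5)*(p + 4)*(p^2) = p*(p - 5)*(p + 4)*(p)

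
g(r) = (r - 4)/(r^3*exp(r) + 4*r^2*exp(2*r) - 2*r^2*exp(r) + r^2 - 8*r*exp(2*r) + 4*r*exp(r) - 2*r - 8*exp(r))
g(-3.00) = -0.59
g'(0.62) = -0.28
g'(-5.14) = -0.07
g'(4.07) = 0.00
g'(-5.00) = -0.07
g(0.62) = 0.14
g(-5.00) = -0.27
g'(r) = (r - 4)*(-r^3*exp(r) - 8*r^2*exp(2*r) - r^2*exp(r) + 8*r*exp(2*r) - 2*r + 8*exp(2*r) + 4*exp(r) + 2)/(r^3*exp(r) + 4*r^2*exp(2*r) - 2*r^2*exp(r) + r^2 - 8*r*exp(2*r) + 4*r*exp(r) - 2*r - 8*exp(r))^2 + 1/(r^3*exp(r) + 4*r^2*exp(2*r) - 2*r^2*exp(r) + r^2 - 8*r*exp(2*r) + 4*r*exp(r) - 2*r - 8*exp(r)) = (r^3*exp(r) + 4*r^2*exp(2*r) - 2*r^2*exp(r) + r^2 - 8*r*exp(2*r) + 4*r*exp(r) - 2*r - (r - 4)*(r^3*exp(r) + 8*r^2*exp(2*r) + r^2*exp(r) - 8*r*exp(2*r) + 2*r - 8*exp(2*r) - 4*exp(r) - 2) - 8*exp(r))/(r^3*exp(r) + 4*r^2*exp(2*r) - 2*r^2*exp(r) + r^2 - 8*r*exp(2*r) + 4*r*exp(r) - 2*r - 8*exp(r))^2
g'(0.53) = -0.35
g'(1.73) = 0.03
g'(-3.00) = -0.35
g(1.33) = 0.04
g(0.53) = 0.17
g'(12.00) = 0.00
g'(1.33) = -0.05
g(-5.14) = -0.26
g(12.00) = 0.00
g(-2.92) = -0.62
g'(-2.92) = -0.39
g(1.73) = 0.03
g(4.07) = 0.00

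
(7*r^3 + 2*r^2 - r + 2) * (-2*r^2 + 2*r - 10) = -14*r^5 + 10*r^4 - 64*r^3 - 26*r^2 + 14*r - 20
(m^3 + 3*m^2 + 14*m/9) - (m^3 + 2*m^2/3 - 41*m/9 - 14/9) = 7*m^2/3 + 55*m/9 + 14/9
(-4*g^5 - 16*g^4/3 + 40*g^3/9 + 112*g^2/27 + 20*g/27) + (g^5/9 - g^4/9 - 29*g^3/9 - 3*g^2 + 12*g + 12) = -35*g^5/9 - 49*g^4/9 + 11*g^3/9 + 31*g^2/27 + 344*g/27 + 12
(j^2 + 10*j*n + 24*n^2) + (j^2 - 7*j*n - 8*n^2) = 2*j^2 + 3*j*n + 16*n^2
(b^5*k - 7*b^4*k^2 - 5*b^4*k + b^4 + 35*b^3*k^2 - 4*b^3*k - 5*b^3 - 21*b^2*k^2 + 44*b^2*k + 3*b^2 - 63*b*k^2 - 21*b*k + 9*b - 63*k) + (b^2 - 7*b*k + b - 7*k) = b^5*k - 7*b^4*k^2 - 5*b^4*k + b^4 + 35*b^3*k^2 - 4*b^3*k - 5*b^3 - 21*b^2*k^2 + 44*b^2*k + 4*b^2 - 63*b*k^2 - 28*b*k + 10*b - 70*k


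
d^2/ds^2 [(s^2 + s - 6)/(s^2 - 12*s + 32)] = 2*(13*s^3 - 114*s^2 + 120*s + 736)/(s^6 - 36*s^5 + 528*s^4 - 4032*s^3 + 16896*s^2 - 36864*s + 32768)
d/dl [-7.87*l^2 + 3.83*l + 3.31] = 3.83 - 15.74*l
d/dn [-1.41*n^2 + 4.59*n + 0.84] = 4.59 - 2.82*n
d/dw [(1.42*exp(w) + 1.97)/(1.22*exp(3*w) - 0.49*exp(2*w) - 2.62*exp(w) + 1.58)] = (-3.4648*exp(3*w) - 6.5144*exp(2*w) + 1.9306*exp(w) + 7.405)*exp(w)/(1.4884*exp(6*w) - 1.1956*exp(5*w) - 6.1527*exp(4*w) + 6.4228*exp(3*w) + 5.316*exp(2*w) - 8.2792*exp(w) + 2.4964)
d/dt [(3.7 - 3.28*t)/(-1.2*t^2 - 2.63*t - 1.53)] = (-3.936*t^2 + 8.88*t + 14.7494)/(1.44*t^4 + 6.312*t^3 + 10.5889*t^2 + 8.0478*t + 2.3409)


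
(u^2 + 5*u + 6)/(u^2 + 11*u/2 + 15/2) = 2*(u + 2)/(2*u + 5)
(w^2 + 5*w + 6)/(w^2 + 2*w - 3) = (w + 2)/(w - 1)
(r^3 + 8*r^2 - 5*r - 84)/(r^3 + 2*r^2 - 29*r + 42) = (r + 4)/(r - 2)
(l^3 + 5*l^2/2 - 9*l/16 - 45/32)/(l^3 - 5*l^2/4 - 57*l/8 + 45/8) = (l + 3/4)/(l - 3)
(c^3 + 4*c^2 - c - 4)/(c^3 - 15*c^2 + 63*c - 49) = (c^2 + 5*c + 4)/(c^2 - 14*c + 49)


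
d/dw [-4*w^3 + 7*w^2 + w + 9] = -12*w^2 + 14*w + 1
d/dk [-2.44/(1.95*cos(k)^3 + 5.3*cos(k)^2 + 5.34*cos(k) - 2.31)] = (14.274*sin(k)^2 - 25.864*cos(k) - 27.3036)*sin(k)/(1.95*cos(k)^3 + 5.3*cos(k)^2 + 5.34*cos(k) - 2.31)^2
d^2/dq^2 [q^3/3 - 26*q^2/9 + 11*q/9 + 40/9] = 2*q - 52/9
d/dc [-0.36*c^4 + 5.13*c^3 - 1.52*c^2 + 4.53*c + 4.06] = -1.44*c^3 + 15.39*c^2 - 3.04*c + 4.53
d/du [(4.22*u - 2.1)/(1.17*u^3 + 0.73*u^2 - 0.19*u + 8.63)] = (-9.8748*u^3 + 4.2904*u^2 + 3.066*u + 36.0196)/(1.3689*u^6 + 1.7082*u^5 + 0.0882999999999999*u^4 + 19.9168*u^3 + 12.6359*u^2 - 3.2794*u + 74.4769)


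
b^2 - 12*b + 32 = (b - 8)*(b - 4)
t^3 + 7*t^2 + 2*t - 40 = (t - 2)*(t + 4)*(t + 5)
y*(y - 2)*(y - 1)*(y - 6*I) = y^4 - 3*y^3 - 6*I*y^3 + 2*y^2 + 18*I*y^2 - 12*I*y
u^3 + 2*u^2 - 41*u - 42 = (u - 6)*(u + 1)*(u + 7)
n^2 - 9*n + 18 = (n - 6)*(n - 3)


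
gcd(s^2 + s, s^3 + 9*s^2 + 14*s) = s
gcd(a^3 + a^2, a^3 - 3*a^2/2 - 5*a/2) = a^2 + a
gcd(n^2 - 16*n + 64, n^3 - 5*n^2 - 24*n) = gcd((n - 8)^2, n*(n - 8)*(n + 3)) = n - 8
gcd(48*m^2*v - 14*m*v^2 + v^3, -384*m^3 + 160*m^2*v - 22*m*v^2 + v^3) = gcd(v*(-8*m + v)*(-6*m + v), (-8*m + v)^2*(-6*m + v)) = 48*m^2 - 14*m*v + v^2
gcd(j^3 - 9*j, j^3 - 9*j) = j^3 - 9*j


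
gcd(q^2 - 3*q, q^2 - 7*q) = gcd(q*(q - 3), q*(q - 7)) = q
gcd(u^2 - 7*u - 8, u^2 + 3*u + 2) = u + 1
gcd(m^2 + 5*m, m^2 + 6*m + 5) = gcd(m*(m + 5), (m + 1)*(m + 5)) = m + 5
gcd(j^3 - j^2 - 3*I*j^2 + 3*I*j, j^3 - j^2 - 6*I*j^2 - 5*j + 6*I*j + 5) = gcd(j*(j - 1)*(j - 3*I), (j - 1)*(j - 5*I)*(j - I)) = j - 1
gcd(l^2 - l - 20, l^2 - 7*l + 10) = l - 5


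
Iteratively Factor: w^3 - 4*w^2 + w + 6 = (w - 2)*(w^2 - 2*w - 3) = (w - 3)*(w - 2)*(w + 1)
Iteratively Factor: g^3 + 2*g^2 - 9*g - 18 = (g + 3)*(g^2 - g - 6) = (g + 2)*(g + 3)*(g - 3)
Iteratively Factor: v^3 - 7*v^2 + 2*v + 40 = (v - 5)*(v^2 - 2*v - 8) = (v - 5)*(v - 4)*(v + 2)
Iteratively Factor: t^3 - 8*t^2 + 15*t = (t)*(t^2 - 8*t + 15) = t*(t - 5)*(t - 3)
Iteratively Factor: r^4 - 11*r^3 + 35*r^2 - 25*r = (r)*(r^3 - 11*r^2 + 35*r - 25) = r*(r - 5)*(r^2 - 6*r + 5) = r*(r - 5)^2*(r - 1)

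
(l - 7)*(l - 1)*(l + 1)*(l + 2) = l^4 - 5*l^3 - 15*l^2 + 5*l + 14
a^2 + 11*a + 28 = (a + 4)*(a + 7)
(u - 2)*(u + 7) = u^2 + 5*u - 14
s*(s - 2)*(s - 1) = s^3 - 3*s^2 + 2*s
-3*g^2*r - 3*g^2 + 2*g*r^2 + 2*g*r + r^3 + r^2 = (-g + r)*(3*g + r)*(r + 1)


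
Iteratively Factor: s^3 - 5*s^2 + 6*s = (s - 2)*(s^2 - 3*s) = (s - 3)*(s - 2)*(s)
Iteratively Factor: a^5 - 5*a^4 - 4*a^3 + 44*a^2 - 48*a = (a)*(a^4 - 5*a^3 - 4*a^2 + 44*a - 48) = a*(a - 2)*(a^3 - 3*a^2 - 10*a + 24) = a*(a - 2)*(a + 3)*(a^2 - 6*a + 8) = a*(a - 2)^2*(a + 3)*(a - 4)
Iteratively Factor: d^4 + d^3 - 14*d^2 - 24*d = (d - 4)*(d^3 + 5*d^2 + 6*d) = d*(d - 4)*(d^2 + 5*d + 6) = d*(d - 4)*(d + 2)*(d + 3)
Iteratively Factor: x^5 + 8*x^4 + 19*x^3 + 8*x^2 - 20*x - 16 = (x + 1)*(x^4 + 7*x^3 + 12*x^2 - 4*x - 16) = (x - 1)*(x + 1)*(x^3 + 8*x^2 + 20*x + 16) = (x - 1)*(x + 1)*(x + 2)*(x^2 + 6*x + 8) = (x - 1)*(x + 1)*(x + 2)*(x + 4)*(x + 2)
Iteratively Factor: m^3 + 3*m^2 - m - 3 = (m + 3)*(m^2 - 1) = (m + 1)*(m + 3)*(m - 1)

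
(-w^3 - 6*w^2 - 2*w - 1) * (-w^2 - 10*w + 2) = w^5 + 16*w^4 + 60*w^3 + 9*w^2 + 6*w - 2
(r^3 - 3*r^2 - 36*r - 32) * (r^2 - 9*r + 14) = r^5 - 12*r^4 + 5*r^3 + 250*r^2 - 216*r - 448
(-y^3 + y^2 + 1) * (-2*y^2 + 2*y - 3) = 2*y^5 - 4*y^4 + 5*y^3 - 5*y^2 + 2*y - 3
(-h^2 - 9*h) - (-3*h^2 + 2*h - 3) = 2*h^2 - 11*h + 3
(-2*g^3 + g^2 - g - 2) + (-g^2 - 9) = -2*g^3 - g - 11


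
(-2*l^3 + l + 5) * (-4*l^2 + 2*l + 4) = 8*l^5 - 4*l^4 - 12*l^3 - 18*l^2 + 14*l + 20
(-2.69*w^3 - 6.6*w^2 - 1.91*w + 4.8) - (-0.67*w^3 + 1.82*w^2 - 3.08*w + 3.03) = -2.02*w^3 - 8.42*w^2 + 1.17*w + 1.77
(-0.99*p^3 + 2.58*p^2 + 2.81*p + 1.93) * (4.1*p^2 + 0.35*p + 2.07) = -4.059*p^5 + 10.2315*p^4 + 10.3747*p^3 + 14.2371*p^2 + 6.4922*p + 3.9951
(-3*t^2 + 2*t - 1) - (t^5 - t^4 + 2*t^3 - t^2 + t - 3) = -t^5 + t^4 - 2*t^3 - 2*t^2 + t + 2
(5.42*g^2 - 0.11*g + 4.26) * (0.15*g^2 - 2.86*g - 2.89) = 0.813*g^4 - 15.5177*g^3 - 14.7102*g^2 - 11.8657*g - 12.3114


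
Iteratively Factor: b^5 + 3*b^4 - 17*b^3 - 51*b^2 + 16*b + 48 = (b - 4)*(b^4 + 7*b^3 + 11*b^2 - 7*b - 12) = (b - 4)*(b + 1)*(b^3 + 6*b^2 + 5*b - 12) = (b - 4)*(b + 1)*(b + 3)*(b^2 + 3*b - 4) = (b - 4)*(b - 1)*(b + 1)*(b + 3)*(b + 4)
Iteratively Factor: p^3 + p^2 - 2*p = (p - 1)*(p^2 + 2*p) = p*(p - 1)*(p + 2)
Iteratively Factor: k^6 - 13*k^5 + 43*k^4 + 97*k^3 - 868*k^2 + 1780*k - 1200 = (k - 5)*(k^5 - 8*k^4 + 3*k^3 + 112*k^2 - 308*k + 240) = (k - 5)*(k - 2)*(k^4 - 6*k^3 - 9*k^2 + 94*k - 120) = (k - 5)*(k - 3)*(k - 2)*(k^3 - 3*k^2 - 18*k + 40) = (k - 5)^2*(k - 3)*(k - 2)*(k^2 + 2*k - 8) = (k - 5)^2*(k - 3)*(k - 2)^2*(k + 4)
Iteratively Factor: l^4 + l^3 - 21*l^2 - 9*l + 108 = (l + 4)*(l^3 - 3*l^2 - 9*l + 27) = (l - 3)*(l + 4)*(l^2 - 9) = (l - 3)^2*(l + 4)*(l + 3)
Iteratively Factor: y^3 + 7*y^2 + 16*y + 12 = (y + 3)*(y^2 + 4*y + 4) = (y + 2)*(y + 3)*(y + 2)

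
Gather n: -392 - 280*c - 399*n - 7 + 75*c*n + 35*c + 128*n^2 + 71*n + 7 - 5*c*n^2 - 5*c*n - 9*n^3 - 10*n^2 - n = -245*c - 9*n^3 + n^2*(118 - 5*c) + n*(70*c - 329) - 392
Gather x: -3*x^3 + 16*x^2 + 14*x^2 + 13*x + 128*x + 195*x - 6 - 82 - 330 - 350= -3*x^3 + 30*x^2 + 336*x - 768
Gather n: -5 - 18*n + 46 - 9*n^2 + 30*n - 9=-9*n^2 + 12*n + 32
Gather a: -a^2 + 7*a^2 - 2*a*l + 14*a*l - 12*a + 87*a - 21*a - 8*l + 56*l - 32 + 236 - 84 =6*a^2 + a*(12*l + 54) + 48*l + 120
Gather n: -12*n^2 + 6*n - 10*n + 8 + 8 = -12*n^2 - 4*n + 16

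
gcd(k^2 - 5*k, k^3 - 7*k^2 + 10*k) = k^2 - 5*k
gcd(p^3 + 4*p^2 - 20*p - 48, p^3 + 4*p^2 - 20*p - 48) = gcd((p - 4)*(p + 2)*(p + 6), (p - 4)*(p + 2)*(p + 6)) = p^3 + 4*p^2 - 20*p - 48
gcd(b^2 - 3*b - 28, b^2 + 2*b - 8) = b + 4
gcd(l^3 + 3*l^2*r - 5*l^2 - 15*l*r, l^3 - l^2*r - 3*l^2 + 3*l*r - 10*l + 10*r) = l - 5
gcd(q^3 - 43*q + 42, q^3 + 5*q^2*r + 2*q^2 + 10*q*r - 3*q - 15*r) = q - 1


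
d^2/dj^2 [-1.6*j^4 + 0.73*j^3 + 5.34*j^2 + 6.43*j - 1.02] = -19.2*j^2 + 4.38*j + 10.68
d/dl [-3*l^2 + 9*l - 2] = 9 - 6*l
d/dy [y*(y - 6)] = 2*y - 6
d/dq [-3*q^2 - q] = -6*q - 1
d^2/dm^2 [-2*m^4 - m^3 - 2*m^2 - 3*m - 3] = -24*m^2 - 6*m - 4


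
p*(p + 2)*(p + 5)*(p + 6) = p^4 + 13*p^3 + 52*p^2 + 60*p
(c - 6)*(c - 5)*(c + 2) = c^3 - 9*c^2 + 8*c + 60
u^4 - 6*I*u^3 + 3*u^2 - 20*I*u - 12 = (u - 6*I)*(u - I)^2*(u + 2*I)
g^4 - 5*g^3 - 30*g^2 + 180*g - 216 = (g - 6)*(g - 3)*(g - 2)*(g + 6)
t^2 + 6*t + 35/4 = (t + 5/2)*(t + 7/2)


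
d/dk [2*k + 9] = 2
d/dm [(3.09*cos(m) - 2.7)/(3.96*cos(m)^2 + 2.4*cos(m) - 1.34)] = (12.2364*cos(m)^2 - 21.384*cos(m) - 2.3394)*sin(m)/(15.6816*cos(m)^4 + 19.008*cos(m)^3 - 4.8528*cos(m)^2 - 6.432*cos(m) + 1.7956)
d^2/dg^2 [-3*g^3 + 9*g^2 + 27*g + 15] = 18 - 18*g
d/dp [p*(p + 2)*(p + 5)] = 3*p^2 + 14*p + 10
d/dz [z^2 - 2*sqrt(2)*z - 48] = 2*z - 2*sqrt(2)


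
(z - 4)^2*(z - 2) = z^3 - 10*z^2 + 32*z - 32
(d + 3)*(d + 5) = d^2 + 8*d + 15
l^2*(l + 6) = l^3 + 6*l^2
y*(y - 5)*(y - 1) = y^3 - 6*y^2 + 5*y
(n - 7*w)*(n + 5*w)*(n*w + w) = n^3*w - 2*n^2*w^2 + n^2*w - 35*n*w^3 - 2*n*w^2 - 35*w^3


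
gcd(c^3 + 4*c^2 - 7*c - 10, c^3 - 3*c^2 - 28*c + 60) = c^2 + 3*c - 10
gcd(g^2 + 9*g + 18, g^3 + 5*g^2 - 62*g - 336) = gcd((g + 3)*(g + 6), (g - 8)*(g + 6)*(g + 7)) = g + 6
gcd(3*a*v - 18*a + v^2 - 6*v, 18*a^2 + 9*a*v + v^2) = 3*a + v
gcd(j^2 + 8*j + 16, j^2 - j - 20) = j + 4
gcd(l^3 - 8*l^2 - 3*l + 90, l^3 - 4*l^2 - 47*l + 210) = l^2 - 11*l + 30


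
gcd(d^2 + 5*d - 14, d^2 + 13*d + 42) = d + 7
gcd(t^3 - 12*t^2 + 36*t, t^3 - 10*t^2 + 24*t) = t^2 - 6*t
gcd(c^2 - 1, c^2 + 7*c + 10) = 1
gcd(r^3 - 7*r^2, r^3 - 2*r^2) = r^2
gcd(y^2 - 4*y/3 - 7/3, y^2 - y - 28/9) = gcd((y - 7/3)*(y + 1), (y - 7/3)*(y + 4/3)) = y - 7/3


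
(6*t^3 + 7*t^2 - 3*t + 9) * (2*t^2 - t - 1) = 12*t^5 + 8*t^4 - 19*t^3 + 14*t^2 - 6*t - 9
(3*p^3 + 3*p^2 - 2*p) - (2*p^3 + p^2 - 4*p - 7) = p^3 + 2*p^2 + 2*p + 7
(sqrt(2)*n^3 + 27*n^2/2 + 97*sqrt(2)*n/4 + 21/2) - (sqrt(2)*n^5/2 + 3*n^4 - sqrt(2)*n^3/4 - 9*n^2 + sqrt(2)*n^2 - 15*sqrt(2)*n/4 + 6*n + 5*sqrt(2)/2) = -sqrt(2)*n^5/2 - 3*n^4 + 5*sqrt(2)*n^3/4 - sqrt(2)*n^2 + 45*n^2/2 - 6*n + 28*sqrt(2)*n - 5*sqrt(2)/2 + 21/2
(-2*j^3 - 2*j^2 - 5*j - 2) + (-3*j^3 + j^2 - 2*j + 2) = -5*j^3 - j^2 - 7*j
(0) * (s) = 0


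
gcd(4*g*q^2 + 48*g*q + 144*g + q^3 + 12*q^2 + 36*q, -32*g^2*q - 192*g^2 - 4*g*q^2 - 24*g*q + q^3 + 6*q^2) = 4*g*q + 24*g + q^2 + 6*q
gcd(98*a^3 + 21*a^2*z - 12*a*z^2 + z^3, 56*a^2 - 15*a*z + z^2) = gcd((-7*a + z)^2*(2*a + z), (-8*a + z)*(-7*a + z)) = -7*a + z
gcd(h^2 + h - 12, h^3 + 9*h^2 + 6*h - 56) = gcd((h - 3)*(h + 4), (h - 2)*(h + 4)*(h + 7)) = h + 4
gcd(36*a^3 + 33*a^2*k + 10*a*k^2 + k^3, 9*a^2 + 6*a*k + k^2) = 9*a^2 + 6*a*k + k^2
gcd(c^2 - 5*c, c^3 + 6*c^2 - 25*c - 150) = c - 5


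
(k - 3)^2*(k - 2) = k^3 - 8*k^2 + 21*k - 18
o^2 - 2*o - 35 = (o - 7)*(o + 5)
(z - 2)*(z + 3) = z^2 + z - 6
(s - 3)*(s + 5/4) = s^2 - 7*s/4 - 15/4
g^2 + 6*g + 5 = (g + 1)*(g + 5)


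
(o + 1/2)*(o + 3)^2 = o^3 + 13*o^2/2 + 12*o + 9/2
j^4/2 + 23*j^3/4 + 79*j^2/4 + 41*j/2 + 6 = (j/2 + 1/2)*(j + 1/2)*(j + 4)*(j + 6)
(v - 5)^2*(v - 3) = v^3 - 13*v^2 + 55*v - 75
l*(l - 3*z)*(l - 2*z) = l^3 - 5*l^2*z + 6*l*z^2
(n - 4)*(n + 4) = n^2 - 16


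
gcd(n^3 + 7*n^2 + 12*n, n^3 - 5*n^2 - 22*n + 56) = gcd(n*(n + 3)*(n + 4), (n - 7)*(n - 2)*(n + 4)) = n + 4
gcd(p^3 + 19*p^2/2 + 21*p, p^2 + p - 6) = 1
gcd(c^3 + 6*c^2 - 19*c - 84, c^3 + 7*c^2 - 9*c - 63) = c^2 + 10*c + 21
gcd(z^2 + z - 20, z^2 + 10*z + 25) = z + 5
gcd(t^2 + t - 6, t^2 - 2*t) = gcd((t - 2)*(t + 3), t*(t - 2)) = t - 2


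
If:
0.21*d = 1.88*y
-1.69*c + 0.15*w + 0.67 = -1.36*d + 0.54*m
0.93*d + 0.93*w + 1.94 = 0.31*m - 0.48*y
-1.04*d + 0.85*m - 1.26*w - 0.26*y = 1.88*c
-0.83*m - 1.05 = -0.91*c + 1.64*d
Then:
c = 1.17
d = 0.75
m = -1.46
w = -3.37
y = 0.08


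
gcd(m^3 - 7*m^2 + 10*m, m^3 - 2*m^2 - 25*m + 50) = m^2 - 7*m + 10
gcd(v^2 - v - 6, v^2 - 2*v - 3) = v - 3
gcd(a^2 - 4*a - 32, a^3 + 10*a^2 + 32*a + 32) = a + 4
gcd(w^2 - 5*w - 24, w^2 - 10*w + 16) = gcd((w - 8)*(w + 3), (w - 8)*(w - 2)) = w - 8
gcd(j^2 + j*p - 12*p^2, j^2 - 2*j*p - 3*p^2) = -j + 3*p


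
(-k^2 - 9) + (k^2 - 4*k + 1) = -4*k - 8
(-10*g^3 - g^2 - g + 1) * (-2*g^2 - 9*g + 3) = 20*g^5 + 92*g^4 - 19*g^3 + 4*g^2 - 12*g + 3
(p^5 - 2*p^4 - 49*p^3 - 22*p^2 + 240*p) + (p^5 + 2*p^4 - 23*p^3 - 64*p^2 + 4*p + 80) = 2*p^5 - 72*p^3 - 86*p^2 + 244*p + 80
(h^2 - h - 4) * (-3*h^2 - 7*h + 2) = -3*h^4 - 4*h^3 + 21*h^2 + 26*h - 8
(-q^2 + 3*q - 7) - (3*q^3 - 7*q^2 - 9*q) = -3*q^3 + 6*q^2 + 12*q - 7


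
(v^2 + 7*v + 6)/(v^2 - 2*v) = (v^2 + 7*v + 6)/(v*(v - 2))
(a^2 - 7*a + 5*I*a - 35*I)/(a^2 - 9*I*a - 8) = (a^2 + a*(-7 + 5*I) - 35*I)/(a^2 - 9*I*a - 8)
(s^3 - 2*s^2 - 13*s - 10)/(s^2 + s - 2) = (s^2 - 4*s - 5)/(s - 1)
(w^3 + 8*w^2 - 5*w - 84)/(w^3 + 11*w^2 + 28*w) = (w - 3)/w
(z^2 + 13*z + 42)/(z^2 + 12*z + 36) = (z + 7)/(z + 6)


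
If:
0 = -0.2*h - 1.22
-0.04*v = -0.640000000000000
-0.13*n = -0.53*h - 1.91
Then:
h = -6.10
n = -10.18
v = 16.00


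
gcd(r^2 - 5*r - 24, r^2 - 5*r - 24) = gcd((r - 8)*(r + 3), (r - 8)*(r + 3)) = r^2 - 5*r - 24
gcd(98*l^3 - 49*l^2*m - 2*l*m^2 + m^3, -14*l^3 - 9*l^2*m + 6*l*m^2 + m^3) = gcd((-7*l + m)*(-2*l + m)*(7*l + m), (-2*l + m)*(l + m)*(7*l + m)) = 14*l^2 - 5*l*m - m^2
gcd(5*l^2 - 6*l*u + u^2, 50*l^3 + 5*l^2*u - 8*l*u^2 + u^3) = -5*l + u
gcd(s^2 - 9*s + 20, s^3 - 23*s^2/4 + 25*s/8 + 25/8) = s - 5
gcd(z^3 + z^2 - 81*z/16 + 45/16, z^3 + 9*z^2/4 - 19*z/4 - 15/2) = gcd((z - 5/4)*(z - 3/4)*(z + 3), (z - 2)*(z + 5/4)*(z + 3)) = z + 3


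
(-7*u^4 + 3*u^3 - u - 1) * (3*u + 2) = -21*u^5 - 5*u^4 + 6*u^3 - 3*u^2 - 5*u - 2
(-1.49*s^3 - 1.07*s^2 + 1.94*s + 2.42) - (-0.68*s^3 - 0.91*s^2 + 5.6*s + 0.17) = -0.81*s^3 - 0.16*s^2 - 3.66*s + 2.25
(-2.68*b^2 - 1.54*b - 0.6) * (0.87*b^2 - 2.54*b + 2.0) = -2.3316*b^4 + 5.4674*b^3 - 1.9704*b^2 - 1.556*b - 1.2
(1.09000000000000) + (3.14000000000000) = 4.23000000000000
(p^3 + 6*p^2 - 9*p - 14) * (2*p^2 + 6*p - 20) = 2*p^5 + 18*p^4 - 2*p^3 - 202*p^2 + 96*p + 280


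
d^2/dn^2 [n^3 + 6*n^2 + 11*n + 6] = 6*n + 12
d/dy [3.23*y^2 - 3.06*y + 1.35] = 6.46*y - 3.06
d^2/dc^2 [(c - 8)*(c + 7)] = 2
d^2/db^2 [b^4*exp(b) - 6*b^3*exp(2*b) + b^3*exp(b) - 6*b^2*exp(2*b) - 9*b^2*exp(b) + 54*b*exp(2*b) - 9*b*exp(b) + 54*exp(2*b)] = (b^4 - 24*b^3*exp(b) + 9*b^3 - 96*b^2*exp(b) + 9*b^2 + 132*b*exp(b) - 39*b + 420*exp(b) - 36)*exp(b)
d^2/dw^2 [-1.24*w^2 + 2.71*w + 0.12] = -2.48000000000000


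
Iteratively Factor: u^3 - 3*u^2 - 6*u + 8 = (u - 4)*(u^2 + u - 2) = (u - 4)*(u + 2)*(u - 1)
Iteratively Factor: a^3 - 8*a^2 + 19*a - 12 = (a - 1)*(a^2 - 7*a + 12) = (a - 4)*(a - 1)*(a - 3)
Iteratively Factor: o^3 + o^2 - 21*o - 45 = (o + 3)*(o^2 - 2*o - 15) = (o + 3)^2*(o - 5)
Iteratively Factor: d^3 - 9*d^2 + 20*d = (d - 4)*(d^2 - 5*d) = d*(d - 4)*(d - 5)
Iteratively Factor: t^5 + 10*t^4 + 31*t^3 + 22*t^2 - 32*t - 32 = (t - 1)*(t^4 + 11*t^3 + 42*t^2 + 64*t + 32) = (t - 1)*(t + 2)*(t^3 + 9*t^2 + 24*t + 16) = (t - 1)*(t + 1)*(t + 2)*(t^2 + 8*t + 16) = (t - 1)*(t + 1)*(t + 2)*(t + 4)*(t + 4)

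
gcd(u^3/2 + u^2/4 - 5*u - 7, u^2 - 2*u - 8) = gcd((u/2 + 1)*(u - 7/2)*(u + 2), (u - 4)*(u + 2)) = u + 2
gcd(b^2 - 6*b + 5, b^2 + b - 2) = b - 1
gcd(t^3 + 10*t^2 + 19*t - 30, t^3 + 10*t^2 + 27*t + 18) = t + 6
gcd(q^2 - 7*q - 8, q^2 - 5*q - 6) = q + 1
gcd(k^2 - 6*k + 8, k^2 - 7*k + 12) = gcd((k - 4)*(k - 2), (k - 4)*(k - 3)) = k - 4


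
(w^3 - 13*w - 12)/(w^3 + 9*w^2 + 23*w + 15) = (w - 4)/(w + 5)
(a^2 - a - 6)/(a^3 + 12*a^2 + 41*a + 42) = (a - 3)/(a^2 + 10*a + 21)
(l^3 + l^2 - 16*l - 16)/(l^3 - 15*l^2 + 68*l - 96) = (l^2 + 5*l + 4)/(l^2 - 11*l + 24)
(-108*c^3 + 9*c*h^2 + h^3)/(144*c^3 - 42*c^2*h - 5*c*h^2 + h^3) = (-6*c - h)/(8*c - h)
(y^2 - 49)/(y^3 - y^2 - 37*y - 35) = (y + 7)/(y^2 + 6*y + 5)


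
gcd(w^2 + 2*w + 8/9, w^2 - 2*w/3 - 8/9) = w + 2/3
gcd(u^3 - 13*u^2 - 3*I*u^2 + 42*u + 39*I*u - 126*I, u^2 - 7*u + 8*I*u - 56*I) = u - 7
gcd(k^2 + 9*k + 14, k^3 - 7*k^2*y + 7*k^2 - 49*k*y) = k + 7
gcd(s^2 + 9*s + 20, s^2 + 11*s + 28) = s + 4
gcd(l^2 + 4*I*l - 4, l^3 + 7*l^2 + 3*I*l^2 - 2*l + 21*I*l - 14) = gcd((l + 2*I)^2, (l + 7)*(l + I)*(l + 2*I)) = l + 2*I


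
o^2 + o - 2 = (o - 1)*(o + 2)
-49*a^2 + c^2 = (-7*a + c)*(7*a + c)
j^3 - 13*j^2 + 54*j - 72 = (j - 6)*(j - 4)*(j - 3)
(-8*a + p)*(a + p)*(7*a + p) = -56*a^3 - 57*a^2*p + p^3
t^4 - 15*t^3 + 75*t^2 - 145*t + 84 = (t - 7)*(t - 4)*(t - 3)*(t - 1)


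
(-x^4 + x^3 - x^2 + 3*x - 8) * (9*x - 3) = -9*x^5 + 12*x^4 - 12*x^3 + 30*x^2 - 81*x + 24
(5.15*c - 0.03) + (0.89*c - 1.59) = 6.04*c - 1.62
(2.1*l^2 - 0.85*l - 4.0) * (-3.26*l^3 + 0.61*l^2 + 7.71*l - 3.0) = -6.846*l^5 + 4.052*l^4 + 28.7125*l^3 - 15.2935*l^2 - 28.29*l + 12.0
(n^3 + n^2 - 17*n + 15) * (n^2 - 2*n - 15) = n^5 - n^4 - 34*n^3 + 34*n^2 + 225*n - 225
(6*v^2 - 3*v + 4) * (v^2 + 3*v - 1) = 6*v^4 + 15*v^3 - 11*v^2 + 15*v - 4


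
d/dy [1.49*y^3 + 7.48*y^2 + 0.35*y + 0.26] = 4.47*y^2 + 14.96*y + 0.35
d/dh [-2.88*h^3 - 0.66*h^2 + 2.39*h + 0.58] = -8.64*h^2 - 1.32*h + 2.39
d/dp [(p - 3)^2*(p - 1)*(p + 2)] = 4*p^3 - 15*p^2 + 2*p + 21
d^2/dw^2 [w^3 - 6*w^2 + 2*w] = 6*w - 12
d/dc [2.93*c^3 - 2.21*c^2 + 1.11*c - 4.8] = 8.79*c^2 - 4.42*c + 1.11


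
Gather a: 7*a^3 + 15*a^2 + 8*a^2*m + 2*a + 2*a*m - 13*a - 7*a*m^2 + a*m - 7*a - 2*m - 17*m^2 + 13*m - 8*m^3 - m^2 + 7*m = 7*a^3 + a^2*(8*m + 15) + a*(-7*m^2 + 3*m - 18) - 8*m^3 - 18*m^2 + 18*m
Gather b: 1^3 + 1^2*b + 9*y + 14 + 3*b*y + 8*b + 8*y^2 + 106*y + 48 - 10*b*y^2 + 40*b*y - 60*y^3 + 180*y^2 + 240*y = b*(-10*y^2 + 43*y + 9) - 60*y^3 + 188*y^2 + 355*y + 63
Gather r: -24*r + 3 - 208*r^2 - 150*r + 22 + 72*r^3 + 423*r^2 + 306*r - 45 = 72*r^3 + 215*r^2 + 132*r - 20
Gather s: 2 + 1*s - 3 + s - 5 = 2*s - 6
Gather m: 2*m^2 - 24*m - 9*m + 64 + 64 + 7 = 2*m^2 - 33*m + 135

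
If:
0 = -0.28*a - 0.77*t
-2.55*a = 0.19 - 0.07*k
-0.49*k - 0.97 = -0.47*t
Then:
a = -0.13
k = -1.94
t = 0.05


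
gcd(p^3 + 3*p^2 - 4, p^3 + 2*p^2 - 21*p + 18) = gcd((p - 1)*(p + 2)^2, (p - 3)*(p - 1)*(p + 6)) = p - 1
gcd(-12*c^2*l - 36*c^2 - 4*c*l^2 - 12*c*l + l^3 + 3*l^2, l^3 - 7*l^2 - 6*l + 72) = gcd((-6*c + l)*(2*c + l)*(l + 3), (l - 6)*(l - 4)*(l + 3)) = l + 3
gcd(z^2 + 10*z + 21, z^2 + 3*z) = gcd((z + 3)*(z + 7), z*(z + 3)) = z + 3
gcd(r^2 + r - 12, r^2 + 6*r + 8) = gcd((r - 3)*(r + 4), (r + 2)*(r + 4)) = r + 4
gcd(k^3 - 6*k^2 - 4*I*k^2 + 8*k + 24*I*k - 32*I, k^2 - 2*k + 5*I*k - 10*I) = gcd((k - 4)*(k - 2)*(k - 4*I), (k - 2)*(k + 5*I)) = k - 2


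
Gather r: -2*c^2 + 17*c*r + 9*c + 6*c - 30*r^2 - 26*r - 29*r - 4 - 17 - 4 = -2*c^2 + 15*c - 30*r^2 + r*(17*c - 55) - 25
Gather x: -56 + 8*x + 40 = 8*x - 16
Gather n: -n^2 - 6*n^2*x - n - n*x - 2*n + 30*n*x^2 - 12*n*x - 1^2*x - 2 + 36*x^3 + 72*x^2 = n^2*(-6*x - 1) + n*(30*x^2 - 13*x - 3) + 36*x^3 + 72*x^2 - x - 2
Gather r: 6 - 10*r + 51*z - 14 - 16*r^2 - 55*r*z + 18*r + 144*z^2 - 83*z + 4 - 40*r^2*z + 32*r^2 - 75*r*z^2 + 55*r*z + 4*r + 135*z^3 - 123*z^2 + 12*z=r^2*(16 - 40*z) + r*(12 - 75*z^2) + 135*z^3 + 21*z^2 - 20*z - 4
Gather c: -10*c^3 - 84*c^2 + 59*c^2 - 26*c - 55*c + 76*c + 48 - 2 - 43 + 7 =-10*c^3 - 25*c^2 - 5*c + 10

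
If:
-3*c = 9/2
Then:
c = -3/2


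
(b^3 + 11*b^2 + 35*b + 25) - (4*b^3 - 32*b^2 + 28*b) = -3*b^3 + 43*b^2 + 7*b + 25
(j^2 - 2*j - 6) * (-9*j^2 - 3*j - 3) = -9*j^4 + 15*j^3 + 57*j^2 + 24*j + 18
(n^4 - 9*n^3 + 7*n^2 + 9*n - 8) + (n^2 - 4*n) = n^4 - 9*n^3 + 8*n^2 + 5*n - 8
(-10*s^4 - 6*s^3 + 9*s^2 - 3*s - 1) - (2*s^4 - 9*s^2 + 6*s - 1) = -12*s^4 - 6*s^3 + 18*s^2 - 9*s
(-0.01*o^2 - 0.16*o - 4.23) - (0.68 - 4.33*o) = -0.01*o^2 + 4.17*o - 4.91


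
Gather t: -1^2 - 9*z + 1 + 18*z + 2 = 9*z + 2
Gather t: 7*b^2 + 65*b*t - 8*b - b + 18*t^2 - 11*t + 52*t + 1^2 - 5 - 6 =7*b^2 - 9*b + 18*t^2 + t*(65*b + 41) - 10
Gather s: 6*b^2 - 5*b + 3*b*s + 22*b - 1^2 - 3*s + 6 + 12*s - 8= 6*b^2 + 17*b + s*(3*b + 9) - 3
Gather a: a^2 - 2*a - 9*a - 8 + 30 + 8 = a^2 - 11*a + 30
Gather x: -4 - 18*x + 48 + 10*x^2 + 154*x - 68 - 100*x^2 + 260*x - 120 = -90*x^2 + 396*x - 144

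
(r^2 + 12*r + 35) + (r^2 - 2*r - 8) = 2*r^2 + 10*r + 27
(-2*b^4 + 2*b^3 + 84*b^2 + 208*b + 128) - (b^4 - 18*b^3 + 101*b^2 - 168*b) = -3*b^4 + 20*b^3 - 17*b^2 + 376*b + 128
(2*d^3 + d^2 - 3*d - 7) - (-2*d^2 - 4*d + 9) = 2*d^3 + 3*d^2 + d - 16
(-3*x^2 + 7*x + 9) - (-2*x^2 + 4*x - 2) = -x^2 + 3*x + 11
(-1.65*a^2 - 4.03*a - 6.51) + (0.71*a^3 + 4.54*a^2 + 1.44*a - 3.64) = 0.71*a^3 + 2.89*a^2 - 2.59*a - 10.15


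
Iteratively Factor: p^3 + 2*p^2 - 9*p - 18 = (p - 3)*(p^2 + 5*p + 6) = (p - 3)*(p + 3)*(p + 2)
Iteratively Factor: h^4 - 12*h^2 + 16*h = (h + 4)*(h^3 - 4*h^2 + 4*h) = (h - 2)*(h + 4)*(h^2 - 2*h) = (h - 2)^2*(h + 4)*(h)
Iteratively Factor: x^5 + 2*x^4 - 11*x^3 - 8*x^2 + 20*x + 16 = (x - 2)*(x^4 + 4*x^3 - 3*x^2 - 14*x - 8) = (x - 2)*(x + 1)*(x^3 + 3*x^2 - 6*x - 8) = (x - 2)^2*(x + 1)*(x^2 + 5*x + 4) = (x - 2)^2*(x + 1)*(x + 4)*(x + 1)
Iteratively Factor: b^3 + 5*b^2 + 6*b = (b)*(b^2 + 5*b + 6) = b*(b + 2)*(b + 3)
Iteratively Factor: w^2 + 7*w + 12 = (w + 4)*(w + 3)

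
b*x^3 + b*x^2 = x^2*(b*x + b)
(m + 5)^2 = m^2 + 10*m + 25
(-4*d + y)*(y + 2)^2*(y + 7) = -4*d*y^3 - 44*d*y^2 - 128*d*y - 112*d + y^4 + 11*y^3 + 32*y^2 + 28*y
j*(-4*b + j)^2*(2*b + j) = 32*b^3*j - 6*b*j^3 + j^4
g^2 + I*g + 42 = (g - 6*I)*(g + 7*I)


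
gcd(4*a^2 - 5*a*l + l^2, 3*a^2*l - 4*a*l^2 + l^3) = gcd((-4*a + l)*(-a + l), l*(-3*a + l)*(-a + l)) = a - l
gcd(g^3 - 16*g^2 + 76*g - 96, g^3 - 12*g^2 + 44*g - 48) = g^2 - 8*g + 12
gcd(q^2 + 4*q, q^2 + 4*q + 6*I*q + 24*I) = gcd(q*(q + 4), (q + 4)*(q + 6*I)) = q + 4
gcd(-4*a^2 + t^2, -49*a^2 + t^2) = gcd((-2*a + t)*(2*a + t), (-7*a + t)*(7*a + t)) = 1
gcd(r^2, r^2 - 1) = 1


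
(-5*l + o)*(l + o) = -5*l^2 - 4*l*o + o^2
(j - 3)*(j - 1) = j^2 - 4*j + 3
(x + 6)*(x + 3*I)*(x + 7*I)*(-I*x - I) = -I*x^4 + 10*x^3 - 7*I*x^3 + 70*x^2 + 15*I*x^2 + 60*x + 147*I*x + 126*I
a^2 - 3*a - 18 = (a - 6)*(a + 3)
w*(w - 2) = w^2 - 2*w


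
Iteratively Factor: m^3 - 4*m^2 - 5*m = (m)*(m^2 - 4*m - 5) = m*(m - 5)*(m + 1)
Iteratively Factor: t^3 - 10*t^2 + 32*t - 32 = (t - 4)*(t^2 - 6*t + 8) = (t - 4)*(t - 2)*(t - 4)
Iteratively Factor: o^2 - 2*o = (o - 2)*(o)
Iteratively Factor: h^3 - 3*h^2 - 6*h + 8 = (h - 4)*(h^2 + h - 2) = (h - 4)*(h + 2)*(h - 1)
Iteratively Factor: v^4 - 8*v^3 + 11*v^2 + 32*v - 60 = (v + 2)*(v^3 - 10*v^2 + 31*v - 30) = (v - 5)*(v + 2)*(v^2 - 5*v + 6) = (v - 5)*(v - 2)*(v + 2)*(v - 3)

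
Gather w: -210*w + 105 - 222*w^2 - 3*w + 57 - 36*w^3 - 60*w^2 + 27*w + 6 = -36*w^3 - 282*w^2 - 186*w + 168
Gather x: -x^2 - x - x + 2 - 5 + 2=-x^2 - 2*x - 1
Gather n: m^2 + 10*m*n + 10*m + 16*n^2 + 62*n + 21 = m^2 + 10*m + 16*n^2 + n*(10*m + 62) + 21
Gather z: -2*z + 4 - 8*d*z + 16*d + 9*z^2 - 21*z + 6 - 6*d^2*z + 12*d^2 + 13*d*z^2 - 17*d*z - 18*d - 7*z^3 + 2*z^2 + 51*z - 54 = 12*d^2 - 2*d - 7*z^3 + z^2*(13*d + 11) + z*(-6*d^2 - 25*d + 28) - 44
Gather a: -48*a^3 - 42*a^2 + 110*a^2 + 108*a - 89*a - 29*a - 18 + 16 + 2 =-48*a^3 + 68*a^2 - 10*a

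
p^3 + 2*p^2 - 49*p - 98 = (p - 7)*(p + 2)*(p + 7)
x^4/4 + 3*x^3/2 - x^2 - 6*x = x*(x/4 + 1/2)*(x - 2)*(x + 6)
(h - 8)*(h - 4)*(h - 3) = h^3 - 15*h^2 + 68*h - 96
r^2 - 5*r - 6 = (r - 6)*(r + 1)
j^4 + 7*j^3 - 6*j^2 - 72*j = j*(j - 3)*(j + 4)*(j + 6)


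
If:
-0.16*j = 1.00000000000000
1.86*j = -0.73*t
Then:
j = -6.25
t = 15.92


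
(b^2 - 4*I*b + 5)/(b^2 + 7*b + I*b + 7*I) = (b - 5*I)/(b + 7)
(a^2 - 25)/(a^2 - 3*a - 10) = (a + 5)/(a + 2)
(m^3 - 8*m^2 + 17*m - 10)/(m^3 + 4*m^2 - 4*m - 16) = (m^2 - 6*m + 5)/(m^2 + 6*m + 8)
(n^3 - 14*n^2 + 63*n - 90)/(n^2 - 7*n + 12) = (n^2 - 11*n + 30)/(n - 4)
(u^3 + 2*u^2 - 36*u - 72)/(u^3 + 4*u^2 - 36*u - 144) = (u + 2)/(u + 4)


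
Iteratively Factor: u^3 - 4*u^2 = (u)*(u^2 - 4*u) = u^2*(u - 4)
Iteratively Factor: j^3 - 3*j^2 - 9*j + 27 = (j - 3)*(j^2 - 9) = (j - 3)^2*(j + 3)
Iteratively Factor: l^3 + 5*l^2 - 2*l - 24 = (l + 4)*(l^2 + l - 6) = (l - 2)*(l + 4)*(l + 3)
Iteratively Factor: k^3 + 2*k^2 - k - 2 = (k + 2)*(k^2 - 1) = (k - 1)*(k + 2)*(k + 1)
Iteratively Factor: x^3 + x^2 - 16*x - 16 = (x - 4)*(x^2 + 5*x + 4) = (x - 4)*(x + 4)*(x + 1)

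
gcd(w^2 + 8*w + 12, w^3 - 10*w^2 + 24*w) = 1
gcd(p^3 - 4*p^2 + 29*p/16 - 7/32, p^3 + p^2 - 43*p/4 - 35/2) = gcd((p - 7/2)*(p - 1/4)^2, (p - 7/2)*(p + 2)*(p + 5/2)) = p - 7/2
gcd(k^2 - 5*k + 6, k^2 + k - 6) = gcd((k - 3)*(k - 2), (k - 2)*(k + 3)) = k - 2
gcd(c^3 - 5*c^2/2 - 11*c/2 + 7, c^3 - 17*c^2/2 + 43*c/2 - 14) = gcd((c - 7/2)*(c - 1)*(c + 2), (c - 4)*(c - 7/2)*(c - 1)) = c^2 - 9*c/2 + 7/2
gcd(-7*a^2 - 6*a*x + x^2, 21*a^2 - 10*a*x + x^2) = -7*a + x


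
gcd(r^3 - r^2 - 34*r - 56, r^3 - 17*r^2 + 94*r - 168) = r - 7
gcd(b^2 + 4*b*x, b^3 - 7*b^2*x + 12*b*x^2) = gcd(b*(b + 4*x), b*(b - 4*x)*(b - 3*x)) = b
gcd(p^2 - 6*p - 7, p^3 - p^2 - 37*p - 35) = p^2 - 6*p - 7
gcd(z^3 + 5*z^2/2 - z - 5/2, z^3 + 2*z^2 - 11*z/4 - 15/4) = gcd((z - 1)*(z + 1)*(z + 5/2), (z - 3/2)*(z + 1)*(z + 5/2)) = z^2 + 7*z/2 + 5/2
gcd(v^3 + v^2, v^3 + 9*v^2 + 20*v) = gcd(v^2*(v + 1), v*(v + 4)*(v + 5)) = v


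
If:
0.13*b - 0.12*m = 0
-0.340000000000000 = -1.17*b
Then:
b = 0.29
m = 0.31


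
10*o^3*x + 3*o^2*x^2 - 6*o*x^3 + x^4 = x*(-5*o + x)*(-2*o + x)*(o + x)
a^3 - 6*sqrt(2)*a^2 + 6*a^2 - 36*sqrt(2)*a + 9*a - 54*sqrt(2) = (a + 3)^2*(a - 6*sqrt(2))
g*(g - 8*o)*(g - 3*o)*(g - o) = g^4 - 12*g^3*o + 35*g^2*o^2 - 24*g*o^3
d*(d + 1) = d^2 + d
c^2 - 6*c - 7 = (c - 7)*(c + 1)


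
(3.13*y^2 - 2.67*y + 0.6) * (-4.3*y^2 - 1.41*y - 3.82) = -13.459*y^4 + 7.0677*y^3 - 10.7719*y^2 + 9.3534*y - 2.292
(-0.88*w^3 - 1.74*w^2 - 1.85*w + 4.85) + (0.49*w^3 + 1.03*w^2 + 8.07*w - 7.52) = -0.39*w^3 - 0.71*w^2 + 6.22*w - 2.67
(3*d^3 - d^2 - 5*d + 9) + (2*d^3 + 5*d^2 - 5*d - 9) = 5*d^3 + 4*d^2 - 10*d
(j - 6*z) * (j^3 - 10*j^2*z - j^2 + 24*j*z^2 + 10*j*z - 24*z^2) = j^4 - 16*j^3*z - j^3 + 84*j^2*z^2 + 16*j^2*z - 144*j*z^3 - 84*j*z^2 + 144*z^3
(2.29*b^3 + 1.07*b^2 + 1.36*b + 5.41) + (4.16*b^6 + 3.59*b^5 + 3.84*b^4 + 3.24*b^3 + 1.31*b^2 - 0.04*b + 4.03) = 4.16*b^6 + 3.59*b^5 + 3.84*b^4 + 5.53*b^3 + 2.38*b^2 + 1.32*b + 9.44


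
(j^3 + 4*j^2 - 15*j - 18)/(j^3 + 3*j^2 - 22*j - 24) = (j - 3)/(j - 4)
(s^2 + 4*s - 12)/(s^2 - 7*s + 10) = (s + 6)/(s - 5)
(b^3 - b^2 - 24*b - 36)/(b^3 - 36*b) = (b^2 + 5*b + 6)/(b*(b + 6))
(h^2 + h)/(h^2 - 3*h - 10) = h*(h + 1)/(h^2 - 3*h - 10)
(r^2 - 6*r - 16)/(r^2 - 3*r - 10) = (r - 8)/(r - 5)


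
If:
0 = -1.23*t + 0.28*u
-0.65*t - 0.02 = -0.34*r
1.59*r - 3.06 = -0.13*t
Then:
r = 1.85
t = 0.94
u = 4.11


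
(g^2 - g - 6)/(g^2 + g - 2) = (g - 3)/(g - 1)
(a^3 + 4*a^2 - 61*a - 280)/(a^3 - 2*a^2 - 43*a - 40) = (a + 7)/(a + 1)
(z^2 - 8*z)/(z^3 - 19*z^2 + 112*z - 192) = z/(z^2 - 11*z + 24)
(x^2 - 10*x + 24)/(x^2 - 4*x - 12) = (x - 4)/(x + 2)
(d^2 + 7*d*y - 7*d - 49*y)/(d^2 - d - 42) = (d + 7*y)/(d + 6)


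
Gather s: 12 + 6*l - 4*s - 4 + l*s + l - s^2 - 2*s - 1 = 7*l - s^2 + s*(l - 6) + 7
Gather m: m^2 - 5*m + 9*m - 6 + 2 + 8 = m^2 + 4*m + 4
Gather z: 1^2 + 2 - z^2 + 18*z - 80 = -z^2 + 18*z - 77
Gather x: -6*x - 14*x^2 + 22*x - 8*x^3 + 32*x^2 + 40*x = -8*x^3 + 18*x^2 + 56*x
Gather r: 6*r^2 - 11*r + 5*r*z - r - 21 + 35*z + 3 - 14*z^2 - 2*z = 6*r^2 + r*(5*z - 12) - 14*z^2 + 33*z - 18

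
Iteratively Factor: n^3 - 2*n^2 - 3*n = (n + 1)*(n^2 - 3*n) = n*(n + 1)*(n - 3)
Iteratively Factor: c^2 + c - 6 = (c + 3)*(c - 2)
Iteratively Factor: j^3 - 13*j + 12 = (j + 4)*(j^2 - 4*j + 3) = (j - 3)*(j + 4)*(j - 1)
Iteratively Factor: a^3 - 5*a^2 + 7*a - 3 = (a - 1)*(a^2 - 4*a + 3) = (a - 3)*(a - 1)*(a - 1)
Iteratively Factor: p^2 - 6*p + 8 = (p - 2)*(p - 4)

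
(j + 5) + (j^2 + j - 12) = j^2 + 2*j - 7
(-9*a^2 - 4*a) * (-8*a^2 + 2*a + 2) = 72*a^4 + 14*a^3 - 26*a^2 - 8*a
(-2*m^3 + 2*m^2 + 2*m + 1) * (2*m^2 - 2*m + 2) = -4*m^5 + 8*m^4 - 4*m^3 + 2*m^2 + 2*m + 2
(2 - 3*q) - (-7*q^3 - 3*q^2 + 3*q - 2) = 7*q^3 + 3*q^2 - 6*q + 4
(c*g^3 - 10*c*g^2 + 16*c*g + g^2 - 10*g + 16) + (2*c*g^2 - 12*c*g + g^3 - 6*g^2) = c*g^3 - 8*c*g^2 + 4*c*g + g^3 - 5*g^2 - 10*g + 16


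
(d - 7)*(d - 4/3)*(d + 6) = d^3 - 7*d^2/3 - 122*d/3 + 56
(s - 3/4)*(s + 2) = s^2 + 5*s/4 - 3/2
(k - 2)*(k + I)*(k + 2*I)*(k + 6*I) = k^4 - 2*k^3 + 9*I*k^3 - 20*k^2 - 18*I*k^2 + 40*k - 12*I*k + 24*I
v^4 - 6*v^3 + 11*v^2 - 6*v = v*(v - 3)*(v - 2)*(v - 1)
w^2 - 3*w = w*(w - 3)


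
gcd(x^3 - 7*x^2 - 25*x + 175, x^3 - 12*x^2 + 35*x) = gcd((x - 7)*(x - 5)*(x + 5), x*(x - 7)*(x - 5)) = x^2 - 12*x + 35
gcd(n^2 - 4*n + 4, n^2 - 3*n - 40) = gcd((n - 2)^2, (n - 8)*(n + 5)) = 1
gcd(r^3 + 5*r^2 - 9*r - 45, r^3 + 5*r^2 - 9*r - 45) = r^3 + 5*r^2 - 9*r - 45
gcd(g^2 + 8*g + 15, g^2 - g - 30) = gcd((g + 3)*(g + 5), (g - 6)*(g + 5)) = g + 5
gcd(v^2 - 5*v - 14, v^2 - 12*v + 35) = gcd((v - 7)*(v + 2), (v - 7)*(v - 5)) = v - 7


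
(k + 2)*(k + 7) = k^2 + 9*k + 14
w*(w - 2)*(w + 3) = w^3 + w^2 - 6*w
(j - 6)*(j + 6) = j^2 - 36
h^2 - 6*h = h*(h - 6)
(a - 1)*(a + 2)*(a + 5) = a^3 + 6*a^2 + 3*a - 10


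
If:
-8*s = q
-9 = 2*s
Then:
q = 36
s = -9/2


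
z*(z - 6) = z^2 - 6*z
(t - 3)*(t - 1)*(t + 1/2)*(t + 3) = t^4 - t^3/2 - 19*t^2/2 + 9*t/2 + 9/2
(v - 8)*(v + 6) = v^2 - 2*v - 48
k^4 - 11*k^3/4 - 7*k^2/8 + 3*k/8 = k*(k - 3)*(k - 1/4)*(k + 1/2)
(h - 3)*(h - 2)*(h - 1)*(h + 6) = h^4 - 25*h^2 + 60*h - 36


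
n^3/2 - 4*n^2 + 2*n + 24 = (n/2 + 1)*(n - 6)*(n - 4)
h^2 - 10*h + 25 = (h - 5)^2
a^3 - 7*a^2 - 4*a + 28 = (a - 7)*(a - 2)*(a + 2)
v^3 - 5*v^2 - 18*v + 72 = (v - 6)*(v - 3)*(v + 4)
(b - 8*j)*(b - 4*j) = b^2 - 12*b*j + 32*j^2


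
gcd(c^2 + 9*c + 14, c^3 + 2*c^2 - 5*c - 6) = 1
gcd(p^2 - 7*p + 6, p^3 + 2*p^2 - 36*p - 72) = p - 6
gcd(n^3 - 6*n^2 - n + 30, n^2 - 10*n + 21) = n - 3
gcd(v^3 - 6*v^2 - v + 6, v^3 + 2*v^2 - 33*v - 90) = v - 6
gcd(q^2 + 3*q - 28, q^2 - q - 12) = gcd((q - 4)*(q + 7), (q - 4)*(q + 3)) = q - 4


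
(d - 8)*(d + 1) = d^2 - 7*d - 8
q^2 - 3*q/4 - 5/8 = (q - 5/4)*(q + 1/2)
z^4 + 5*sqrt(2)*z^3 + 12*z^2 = z^2*(z + 2*sqrt(2))*(z + 3*sqrt(2))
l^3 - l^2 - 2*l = l*(l - 2)*(l + 1)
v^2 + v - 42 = (v - 6)*(v + 7)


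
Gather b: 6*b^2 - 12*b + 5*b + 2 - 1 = 6*b^2 - 7*b + 1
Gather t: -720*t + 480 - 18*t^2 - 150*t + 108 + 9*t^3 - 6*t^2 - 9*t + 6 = 9*t^3 - 24*t^2 - 879*t + 594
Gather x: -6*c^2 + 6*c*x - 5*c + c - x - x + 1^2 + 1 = -6*c^2 - 4*c + x*(6*c - 2) + 2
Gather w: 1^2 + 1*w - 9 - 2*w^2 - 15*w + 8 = -2*w^2 - 14*w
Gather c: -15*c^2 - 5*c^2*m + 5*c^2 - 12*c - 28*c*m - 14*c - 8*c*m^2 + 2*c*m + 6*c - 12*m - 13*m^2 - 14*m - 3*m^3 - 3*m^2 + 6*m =c^2*(-5*m - 10) + c*(-8*m^2 - 26*m - 20) - 3*m^3 - 16*m^2 - 20*m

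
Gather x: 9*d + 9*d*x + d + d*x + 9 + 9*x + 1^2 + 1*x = 10*d + x*(10*d + 10) + 10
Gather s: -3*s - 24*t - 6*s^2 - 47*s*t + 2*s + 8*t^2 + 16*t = -6*s^2 + s*(-47*t - 1) + 8*t^2 - 8*t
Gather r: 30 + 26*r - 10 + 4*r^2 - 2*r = 4*r^2 + 24*r + 20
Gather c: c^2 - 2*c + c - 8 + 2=c^2 - c - 6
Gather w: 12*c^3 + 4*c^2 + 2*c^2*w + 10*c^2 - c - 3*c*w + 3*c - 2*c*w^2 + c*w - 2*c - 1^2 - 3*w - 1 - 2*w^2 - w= 12*c^3 + 14*c^2 + w^2*(-2*c - 2) + w*(2*c^2 - 2*c - 4) - 2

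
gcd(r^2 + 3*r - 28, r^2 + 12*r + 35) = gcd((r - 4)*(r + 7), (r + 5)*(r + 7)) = r + 7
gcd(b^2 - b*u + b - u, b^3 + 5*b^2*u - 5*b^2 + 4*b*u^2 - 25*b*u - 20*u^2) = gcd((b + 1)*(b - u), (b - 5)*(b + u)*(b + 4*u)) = 1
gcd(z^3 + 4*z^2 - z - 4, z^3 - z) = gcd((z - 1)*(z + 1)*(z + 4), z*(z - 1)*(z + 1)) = z^2 - 1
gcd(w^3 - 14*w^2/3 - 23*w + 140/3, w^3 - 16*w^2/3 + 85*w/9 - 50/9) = w - 5/3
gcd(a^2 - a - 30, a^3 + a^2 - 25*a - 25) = a + 5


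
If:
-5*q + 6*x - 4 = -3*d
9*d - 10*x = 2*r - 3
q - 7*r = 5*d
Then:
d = 362*x/359 - 113/359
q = 648*x/359 - 355/359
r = 30/359 - 166*x/359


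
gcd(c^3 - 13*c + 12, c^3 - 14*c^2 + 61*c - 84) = c - 3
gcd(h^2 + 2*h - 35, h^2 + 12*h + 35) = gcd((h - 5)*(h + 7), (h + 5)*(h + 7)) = h + 7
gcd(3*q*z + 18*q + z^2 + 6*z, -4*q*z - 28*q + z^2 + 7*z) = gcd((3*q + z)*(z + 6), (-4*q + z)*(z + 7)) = 1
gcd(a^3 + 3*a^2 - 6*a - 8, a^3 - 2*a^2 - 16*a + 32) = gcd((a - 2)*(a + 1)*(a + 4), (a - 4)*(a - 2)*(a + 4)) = a^2 + 2*a - 8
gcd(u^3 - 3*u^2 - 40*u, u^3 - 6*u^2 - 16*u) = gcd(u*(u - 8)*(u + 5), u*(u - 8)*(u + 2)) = u^2 - 8*u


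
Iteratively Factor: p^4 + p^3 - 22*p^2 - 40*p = (p - 5)*(p^3 + 6*p^2 + 8*p) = (p - 5)*(p + 4)*(p^2 + 2*p) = (p - 5)*(p + 2)*(p + 4)*(p)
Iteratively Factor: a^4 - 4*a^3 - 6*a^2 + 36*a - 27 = (a - 1)*(a^3 - 3*a^2 - 9*a + 27) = (a - 1)*(a + 3)*(a^2 - 6*a + 9) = (a - 3)*(a - 1)*(a + 3)*(a - 3)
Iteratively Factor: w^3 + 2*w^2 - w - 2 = (w - 1)*(w^2 + 3*w + 2) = (w - 1)*(w + 1)*(w + 2)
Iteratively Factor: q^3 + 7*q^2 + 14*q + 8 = (q + 1)*(q^2 + 6*q + 8) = (q + 1)*(q + 4)*(q + 2)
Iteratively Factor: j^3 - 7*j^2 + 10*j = (j)*(j^2 - 7*j + 10) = j*(j - 5)*(j - 2)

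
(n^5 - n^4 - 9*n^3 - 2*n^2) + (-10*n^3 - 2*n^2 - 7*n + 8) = n^5 - n^4 - 19*n^3 - 4*n^2 - 7*n + 8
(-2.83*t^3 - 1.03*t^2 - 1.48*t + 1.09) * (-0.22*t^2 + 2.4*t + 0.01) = 0.6226*t^5 - 6.5654*t^4 - 2.1747*t^3 - 3.8021*t^2 + 2.6012*t + 0.0109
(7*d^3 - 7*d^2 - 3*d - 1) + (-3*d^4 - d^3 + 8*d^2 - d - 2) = -3*d^4 + 6*d^3 + d^2 - 4*d - 3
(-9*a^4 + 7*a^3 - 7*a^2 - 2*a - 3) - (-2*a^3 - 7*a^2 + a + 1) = -9*a^4 + 9*a^3 - 3*a - 4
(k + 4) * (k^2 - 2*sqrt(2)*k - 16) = k^3 - 2*sqrt(2)*k^2 + 4*k^2 - 16*k - 8*sqrt(2)*k - 64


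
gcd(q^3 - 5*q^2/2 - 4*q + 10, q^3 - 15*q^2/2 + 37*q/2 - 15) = q^2 - 9*q/2 + 5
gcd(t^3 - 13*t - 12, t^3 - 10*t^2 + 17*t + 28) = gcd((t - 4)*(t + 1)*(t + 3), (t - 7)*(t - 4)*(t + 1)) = t^2 - 3*t - 4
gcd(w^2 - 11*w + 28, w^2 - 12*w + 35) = w - 7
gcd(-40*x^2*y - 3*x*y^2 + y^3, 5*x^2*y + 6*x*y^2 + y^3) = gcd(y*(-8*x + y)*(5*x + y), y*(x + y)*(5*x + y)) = 5*x*y + y^2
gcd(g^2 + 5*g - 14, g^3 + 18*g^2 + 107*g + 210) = g + 7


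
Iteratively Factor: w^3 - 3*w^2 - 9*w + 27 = (w - 3)*(w^2 - 9) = (w - 3)*(w + 3)*(w - 3)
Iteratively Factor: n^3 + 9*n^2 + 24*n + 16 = (n + 1)*(n^2 + 8*n + 16) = (n + 1)*(n + 4)*(n + 4)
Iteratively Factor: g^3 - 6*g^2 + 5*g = (g)*(g^2 - 6*g + 5) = g*(g - 5)*(g - 1)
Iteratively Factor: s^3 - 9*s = (s - 3)*(s^2 + 3*s) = (s - 3)*(s + 3)*(s)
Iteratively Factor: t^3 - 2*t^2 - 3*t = (t - 3)*(t^2 + t) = (t - 3)*(t + 1)*(t)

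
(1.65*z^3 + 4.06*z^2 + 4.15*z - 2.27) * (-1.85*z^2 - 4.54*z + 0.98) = -3.0525*z^5 - 15.002*z^4 - 24.4929*z^3 - 10.6627*z^2 + 14.3728*z - 2.2246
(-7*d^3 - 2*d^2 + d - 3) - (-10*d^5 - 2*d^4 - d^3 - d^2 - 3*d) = 10*d^5 + 2*d^4 - 6*d^3 - d^2 + 4*d - 3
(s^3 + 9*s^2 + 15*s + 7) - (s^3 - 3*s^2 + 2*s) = 12*s^2 + 13*s + 7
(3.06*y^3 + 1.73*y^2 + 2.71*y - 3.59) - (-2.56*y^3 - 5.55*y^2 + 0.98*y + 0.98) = 5.62*y^3 + 7.28*y^2 + 1.73*y - 4.57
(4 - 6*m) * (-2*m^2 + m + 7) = 12*m^3 - 14*m^2 - 38*m + 28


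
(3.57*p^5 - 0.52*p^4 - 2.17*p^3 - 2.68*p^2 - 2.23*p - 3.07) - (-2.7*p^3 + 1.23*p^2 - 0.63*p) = 3.57*p^5 - 0.52*p^4 + 0.53*p^3 - 3.91*p^2 - 1.6*p - 3.07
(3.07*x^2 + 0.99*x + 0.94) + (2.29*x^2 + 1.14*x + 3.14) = 5.36*x^2 + 2.13*x + 4.08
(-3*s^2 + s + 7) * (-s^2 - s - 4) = 3*s^4 + 2*s^3 + 4*s^2 - 11*s - 28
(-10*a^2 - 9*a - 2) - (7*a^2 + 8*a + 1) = -17*a^2 - 17*a - 3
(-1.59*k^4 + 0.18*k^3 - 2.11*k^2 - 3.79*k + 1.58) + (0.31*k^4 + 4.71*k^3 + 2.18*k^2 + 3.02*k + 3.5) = -1.28*k^4 + 4.89*k^3 + 0.0700000000000003*k^2 - 0.77*k + 5.08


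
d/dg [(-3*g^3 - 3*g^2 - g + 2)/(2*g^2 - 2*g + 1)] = (-6*g^4 + 12*g^3 - g^2 - 14*g + 3)/(4*g^4 - 8*g^3 + 8*g^2 - 4*g + 1)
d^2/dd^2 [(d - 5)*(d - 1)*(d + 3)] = 6*d - 6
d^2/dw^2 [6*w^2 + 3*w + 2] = 12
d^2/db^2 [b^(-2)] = 6/b^4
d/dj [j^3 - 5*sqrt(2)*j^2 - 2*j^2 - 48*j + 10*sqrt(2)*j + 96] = 3*j^2 - 10*sqrt(2)*j - 4*j - 48 + 10*sqrt(2)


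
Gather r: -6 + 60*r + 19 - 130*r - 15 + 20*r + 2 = -50*r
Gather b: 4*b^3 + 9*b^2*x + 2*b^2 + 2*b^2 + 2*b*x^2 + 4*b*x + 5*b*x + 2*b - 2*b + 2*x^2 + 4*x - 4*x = 4*b^3 + b^2*(9*x + 4) + b*(2*x^2 + 9*x) + 2*x^2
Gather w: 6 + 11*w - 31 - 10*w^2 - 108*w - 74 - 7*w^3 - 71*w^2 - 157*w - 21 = -7*w^3 - 81*w^2 - 254*w - 120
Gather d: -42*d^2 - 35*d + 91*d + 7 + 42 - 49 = -42*d^2 + 56*d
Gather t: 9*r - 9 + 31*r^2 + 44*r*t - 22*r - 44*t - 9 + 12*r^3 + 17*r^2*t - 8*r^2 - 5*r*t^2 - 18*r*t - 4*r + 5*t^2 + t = 12*r^3 + 23*r^2 - 17*r + t^2*(5 - 5*r) + t*(17*r^2 + 26*r - 43) - 18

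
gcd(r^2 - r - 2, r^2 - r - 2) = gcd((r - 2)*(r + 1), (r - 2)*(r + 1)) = r^2 - r - 2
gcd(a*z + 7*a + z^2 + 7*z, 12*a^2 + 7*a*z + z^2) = 1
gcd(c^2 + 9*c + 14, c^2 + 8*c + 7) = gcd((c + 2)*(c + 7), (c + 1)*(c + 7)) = c + 7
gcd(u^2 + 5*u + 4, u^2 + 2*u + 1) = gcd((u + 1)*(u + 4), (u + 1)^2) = u + 1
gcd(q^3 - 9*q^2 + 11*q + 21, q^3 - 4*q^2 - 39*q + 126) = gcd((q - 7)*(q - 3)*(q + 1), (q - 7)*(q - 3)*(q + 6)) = q^2 - 10*q + 21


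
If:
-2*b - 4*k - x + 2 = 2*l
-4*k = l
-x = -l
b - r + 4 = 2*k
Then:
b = 1 - x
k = -x/4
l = x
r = 5 - x/2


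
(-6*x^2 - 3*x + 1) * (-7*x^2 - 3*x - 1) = 42*x^4 + 39*x^3 + 8*x^2 - 1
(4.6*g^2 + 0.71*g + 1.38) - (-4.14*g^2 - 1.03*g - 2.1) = 8.74*g^2 + 1.74*g + 3.48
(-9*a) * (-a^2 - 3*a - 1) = 9*a^3 + 27*a^2 + 9*a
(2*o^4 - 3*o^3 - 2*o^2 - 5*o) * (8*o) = 16*o^5 - 24*o^4 - 16*o^3 - 40*o^2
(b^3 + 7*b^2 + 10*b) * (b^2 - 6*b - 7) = b^5 + b^4 - 39*b^3 - 109*b^2 - 70*b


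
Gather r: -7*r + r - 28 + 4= -6*r - 24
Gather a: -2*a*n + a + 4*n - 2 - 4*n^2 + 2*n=a*(1 - 2*n) - 4*n^2 + 6*n - 2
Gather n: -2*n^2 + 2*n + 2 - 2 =-2*n^2 + 2*n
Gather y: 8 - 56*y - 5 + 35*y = 3 - 21*y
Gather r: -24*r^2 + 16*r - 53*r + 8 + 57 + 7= -24*r^2 - 37*r + 72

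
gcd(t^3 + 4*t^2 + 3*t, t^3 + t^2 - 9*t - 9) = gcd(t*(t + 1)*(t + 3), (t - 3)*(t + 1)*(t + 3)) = t^2 + 4*t + 3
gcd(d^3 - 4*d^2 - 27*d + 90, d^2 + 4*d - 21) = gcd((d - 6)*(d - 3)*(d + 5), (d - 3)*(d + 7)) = d - 3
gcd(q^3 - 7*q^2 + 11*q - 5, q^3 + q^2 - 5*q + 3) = q^2 - 2*q + 1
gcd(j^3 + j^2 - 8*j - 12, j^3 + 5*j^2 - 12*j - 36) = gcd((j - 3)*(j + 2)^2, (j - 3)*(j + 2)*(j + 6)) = j^2 - j - 6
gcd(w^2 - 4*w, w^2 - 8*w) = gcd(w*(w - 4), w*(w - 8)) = w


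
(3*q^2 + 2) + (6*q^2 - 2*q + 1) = 9*q^2 - 2*q + 3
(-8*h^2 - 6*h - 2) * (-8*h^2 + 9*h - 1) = 64*h^4 - 24*h^3 - 30*h^2 - 12*h + 2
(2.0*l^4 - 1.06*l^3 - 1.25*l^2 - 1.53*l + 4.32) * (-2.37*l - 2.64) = -4.74*l^5 - 2.7678*l^4 + 5.7609*l^3 + 6.9261*l^2 - 6.1992*l - 11.4048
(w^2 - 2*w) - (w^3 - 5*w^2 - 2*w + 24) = -w^3 + 6*w^2 - 24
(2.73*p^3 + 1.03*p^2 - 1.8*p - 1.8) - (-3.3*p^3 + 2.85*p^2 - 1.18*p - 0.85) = 6.03*p^3 - 1.82*p^2 - 0.62*p - 0.95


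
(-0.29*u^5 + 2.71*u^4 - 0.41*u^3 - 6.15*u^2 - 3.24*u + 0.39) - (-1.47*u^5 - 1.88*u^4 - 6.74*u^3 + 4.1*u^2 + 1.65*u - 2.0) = 1.18*u^5 + 4.59*u^4 + 6.33*u^3 - 10.25*u^2 - 4.89*u + 2.39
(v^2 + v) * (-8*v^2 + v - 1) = -8*v^4 - 7*v^3 - v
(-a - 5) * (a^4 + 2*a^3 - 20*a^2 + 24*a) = -a^5 - 7*a^4 + 10*a^3 + 76*a^2 - 120*a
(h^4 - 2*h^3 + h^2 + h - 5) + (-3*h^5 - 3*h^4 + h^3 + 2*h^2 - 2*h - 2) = -3*h^5 - 2*h^4 - h^3 + 3*h^2 - h - 7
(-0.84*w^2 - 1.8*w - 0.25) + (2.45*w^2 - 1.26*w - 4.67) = 1.61*w^2 - 3.06*w - 4.92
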